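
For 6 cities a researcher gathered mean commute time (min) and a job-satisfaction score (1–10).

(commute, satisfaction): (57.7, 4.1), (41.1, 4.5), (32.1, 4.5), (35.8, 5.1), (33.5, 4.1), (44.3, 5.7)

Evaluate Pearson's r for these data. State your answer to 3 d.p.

n = 6, Σx = 244.5, Σy = 28, Σx² = 10415.29, Σy² = 132.62, Σxy = 1138.41
nΣxy − ΣxΣy = 6830.46 − 6846 = -15.54
nΣx² − (Σx)² = 62491.74 − 59780.25 = 2711.49; nΣy² − (Σy)² = 795.72 − 784 = 11.72
r = -15.54 / √(2711.49 × 11.72) = -15.54 / 178.2657 ≈ -0.087

-0.087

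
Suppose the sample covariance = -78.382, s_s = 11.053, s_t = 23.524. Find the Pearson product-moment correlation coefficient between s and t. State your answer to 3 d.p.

r = Cov(s,t) / (s_s · s_t) = -78.382 / (11.053 × 23.524)
  = -78.382 / 260.0108 ≈ -0.301

-0.301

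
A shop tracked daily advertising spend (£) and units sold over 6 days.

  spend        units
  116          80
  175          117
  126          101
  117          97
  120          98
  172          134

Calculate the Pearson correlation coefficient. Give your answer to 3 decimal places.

n = 6, Σx = 826, Σy = 627, Σx² = 117630, Σy² = 67259, Σxy = 88638
nΣxy − ΣxΣy = 531828 − 517902 = 13926
nΣx² − (Σx)² = 705780 − 682276 = 23504; nΣy² − (Σy)² = 403554 − 393129 = 10425
r = 13926 / √(23504 × 10425) = 13926 / 15653.4086 ≈ 0.890

0.890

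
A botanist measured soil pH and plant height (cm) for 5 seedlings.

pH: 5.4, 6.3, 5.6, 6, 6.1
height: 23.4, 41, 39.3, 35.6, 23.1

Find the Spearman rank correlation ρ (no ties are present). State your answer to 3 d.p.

0.300

Rank pH: 1, 5, 2, 3, 4
Rank height: 2, 5, 4, 3, 1
d = rank(pH) − rank(height): -1, 0, -2, 0, 3; Σd² = 14
ρ = 1 − 6Σd² / [n(n²−1)] = 1 − 6×14 / (5×24) = 1 − 84/120 ≈ 0.300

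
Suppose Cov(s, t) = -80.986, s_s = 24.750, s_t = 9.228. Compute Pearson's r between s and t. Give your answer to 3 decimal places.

r = Cov(s,t) / (s_s · s_t) = -80.986 / (24.750 × 9.228)
  = -80.986 / 228.3930 ≈ -0.355

-0.355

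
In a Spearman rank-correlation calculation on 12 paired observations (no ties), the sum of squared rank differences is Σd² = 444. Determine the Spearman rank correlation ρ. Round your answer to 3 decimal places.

ρ = 1 − 6Σd² / [n(n²−1)] = 1 − 6×444 / (12×143)
  = 1 − 2664/1716 = 1 − 1.5524 ≈ -0.552

-0.552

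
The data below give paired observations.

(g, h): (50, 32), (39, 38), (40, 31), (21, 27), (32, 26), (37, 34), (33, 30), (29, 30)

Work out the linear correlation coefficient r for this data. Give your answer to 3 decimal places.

n = 8, Σg = 281, Σh = 248, Σg² = 10385, Σh² = 7790, Σgh = 8839
nΣgh − ΣgΣh = 70712 − 69688 = 1024
nΣg² − (Σg)² = 83080 − 78961 = 4119; nΣh² − (Σh)² = 62320 − 61504 = 816
r = 1024 / √(4119 × 816) = 1024 / 1833.3314 ≈ 0.559

0.559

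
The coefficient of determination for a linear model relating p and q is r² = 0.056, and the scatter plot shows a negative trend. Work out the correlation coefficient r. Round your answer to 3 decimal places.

-0.237

|r| = √0.056 = 0.237
The association is negative, so r = −0.237.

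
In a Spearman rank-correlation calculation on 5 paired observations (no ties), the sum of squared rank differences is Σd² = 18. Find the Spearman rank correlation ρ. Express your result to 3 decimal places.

ρ = 1 − 6Σd² / [n(n²−1)] = 1 − 6×18 / (5×24)
  = 1 − 108/120 = 1 − 0.9000 ≈ 0.100

0.100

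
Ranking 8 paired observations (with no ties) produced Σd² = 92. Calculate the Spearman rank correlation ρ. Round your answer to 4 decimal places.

ρ = 1 − 6Σd² / [n(n²−1)] = 1 − 6×92 / (8×63)
  = 1 − 552/504 = 1 − 1.09524 ≈ -0.0952

-0.0952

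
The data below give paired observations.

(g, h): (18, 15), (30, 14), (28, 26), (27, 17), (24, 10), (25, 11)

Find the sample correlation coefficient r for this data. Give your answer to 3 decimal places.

n = 6, Σg = 152, Σh = 93, Σg² = 3938, Σh² = 1607, Σgh = 2392
nΣgh − ΣgΣh = 14352 − 14136 = 216
nΣg² − (Σg)² = 23628 − 23104 = 524; nΣh² − (Σh)² = 9642 − 8649 = 993
r = 216 / √(524 × 993) = 216 / 721.3404 ≈ 0.299

0.299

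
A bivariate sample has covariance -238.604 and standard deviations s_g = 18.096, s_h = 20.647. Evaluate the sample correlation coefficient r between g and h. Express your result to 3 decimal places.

-0.639

r = Cov(g,h) / (s_g · s_h) = -238.604 / (18.096 × 20.647)
  = -238.604 / 373.6281 ≈ -0.639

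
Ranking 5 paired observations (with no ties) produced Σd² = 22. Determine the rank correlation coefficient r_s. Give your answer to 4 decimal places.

-0.1000

ρ = 1 − 6Σd² / [n(n²−1)] = 1 − 6×22 / (5×24)
  = 1 − 132/120 = 1 − 1.10000 ≈ -0.1000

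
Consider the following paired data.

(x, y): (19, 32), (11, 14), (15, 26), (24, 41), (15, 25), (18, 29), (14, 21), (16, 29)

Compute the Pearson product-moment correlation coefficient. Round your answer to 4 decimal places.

n = 8, Σx = 132, Σy = 217, Σx² = 2284, Σy² = 6325, Σxy = 3791
nΣxy − ΣxΣy = 30328 − 28644 = 1684
nΣx² − (Σx)² = 18272 − 17424 = 848; nΣy² − (Σy)² = 50600 − 47089 = 3511
r = 1684 / √(848 × 3511) = 1684 / 1725.4936 ≈ 0.9760

0.9760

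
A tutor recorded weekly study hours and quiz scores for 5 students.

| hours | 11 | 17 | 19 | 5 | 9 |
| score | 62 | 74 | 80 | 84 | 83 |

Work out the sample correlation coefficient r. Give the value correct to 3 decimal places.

-0.219

n = 5, Σx = 61, Σy = 383, Σx² = 877, Σy² = 29665, Σxy = 4627
nΣxy − ΣxΣy = 23135 − 23363 = -228
nΣx² − (Σx)² = 4385 − 3721 = 664; nΣy² − (Σy)² = 148325 − 146689 = 1636
r = -228 / √(664 × 1636) = -228 / 1042.2591 ≈ -0.219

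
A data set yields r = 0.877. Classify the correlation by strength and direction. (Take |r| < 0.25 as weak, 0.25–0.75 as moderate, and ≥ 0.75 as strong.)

strong positive

r = 0.877 > 0 so the relationship is positive.
|r| = 0.877, which falls in the strong range.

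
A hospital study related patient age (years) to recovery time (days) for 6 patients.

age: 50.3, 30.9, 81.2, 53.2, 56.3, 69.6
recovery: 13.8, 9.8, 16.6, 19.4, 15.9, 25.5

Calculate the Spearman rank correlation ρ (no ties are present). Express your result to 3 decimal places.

Rank age: 2, 1, 6, 3, 4, 5
Rank recovery: 2, 1, 4, 5, 3, 6
d = rank(age) − rank(recovery): 0, 0, 2, -2, 1, -1; Σd² = 10
ρ = 1 − 6Σd² / [n(n²−1)] = 1 − 6×10 / (6×35) = 1 − 60/210 ≈ 0.714

0.714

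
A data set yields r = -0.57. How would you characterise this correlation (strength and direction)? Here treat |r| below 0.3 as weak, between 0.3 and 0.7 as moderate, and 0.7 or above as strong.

moderate negative

r = -0.57 < 0 so the relationship is negative.
|r| = 0.57, which falls in the moderate range.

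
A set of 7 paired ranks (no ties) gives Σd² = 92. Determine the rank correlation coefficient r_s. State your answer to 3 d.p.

-0.643

ρ = 1 − 6Σd² / [n(n²−1)] = 1 − 6×92 / (7×48)
  = 1 − 552/336 = 1 − 1.6429 ≈ -0.643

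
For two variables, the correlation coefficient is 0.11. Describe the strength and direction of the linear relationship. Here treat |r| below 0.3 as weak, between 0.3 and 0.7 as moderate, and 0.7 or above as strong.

r = 0.11 > 0 so the relationship is positive.
|r| = 0.11, which falls in the weak range.

weak positive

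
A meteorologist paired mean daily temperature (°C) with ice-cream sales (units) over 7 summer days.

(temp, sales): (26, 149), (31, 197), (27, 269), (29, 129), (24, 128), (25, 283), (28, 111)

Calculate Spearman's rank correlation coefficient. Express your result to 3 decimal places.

-0.071

Rank temp: 3, 7, 4, 6, 1, 2, 5
Rank sales: 4, 5, 6, 3, 2, 7, 1
d = rank(temp) − rank(sales): -1, 2, -2, 3, -1, -5, 4; Σd² = 60
ρ = 1 − 6Σd² / [n(n²−1)] = 1 − 6×60 / (7×48) = 1 − 360/336 ≈ -0.071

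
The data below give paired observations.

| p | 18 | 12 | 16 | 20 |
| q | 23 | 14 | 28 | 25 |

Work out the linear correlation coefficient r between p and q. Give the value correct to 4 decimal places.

n = 4, Σp = 66, Σq = 90, Σp² = 1124, Σq² = 2134, Σpq = 1530
nΣpq − ΣpΣq = 6120 − 5940 = 180
nΣp² − (Σp)² = 4496 − 4356 = 140; nΣq² − (Σq)² = 8536 − 8100 = 436
r = 180 / √(140 × 436) = 180 / 247.0627 ≈ 0.7286

0.7286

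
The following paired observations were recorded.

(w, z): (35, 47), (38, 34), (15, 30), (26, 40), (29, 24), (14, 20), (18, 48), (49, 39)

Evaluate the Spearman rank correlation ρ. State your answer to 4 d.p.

0.3095

Rank w: 6, 7, 2, 4, 5, 1, 3, 8
Rank z: 7, 4, 3, 6, 2, 1, 8, 5
d = rank(w) − rank(z): -1, 3, -1, -2, 3, 0, -5, 3; Σd² = 58
ρ = 1 − 6Σd² / [n(n²−1)] = 1 − 6×58 / (8×63) = 1 − 348/504 ≈ 0.3095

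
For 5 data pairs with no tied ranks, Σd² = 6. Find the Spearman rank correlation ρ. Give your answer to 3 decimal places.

0.700

ρ = 1 − 6Σd² / [n(n²−1)] = 1 − 6×6 / (5×24)
  = 1 − 36/120 = 1 − 0.3000 ≈ 0.700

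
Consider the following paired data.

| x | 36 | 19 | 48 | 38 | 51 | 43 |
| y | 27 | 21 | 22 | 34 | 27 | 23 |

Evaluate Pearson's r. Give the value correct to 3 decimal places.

n = 6, Σx = 235, Σy = 154, Σx² = 9855, Σy² = 4068, Σxy = 6085
nΣxy − ΣxΣy = 36510 − 36190 = 320
nΣx² − (Σx)² = 59130 − 55225 = 3905; nΣy² − (Σy)² = 24408 − 23716 = 692
r = 320 / √(3905 × 692) = 320 / 1643.8552 ≈ 0.195

0.195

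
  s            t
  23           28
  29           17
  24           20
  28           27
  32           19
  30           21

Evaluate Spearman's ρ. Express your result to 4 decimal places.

Rank s: 1, 4, 2, 3, 6, 5
Rank t: 6, 1, 3, 5, 2, 4
d = rank(s) − rank(t): -5, 3, -1, -2, 4, 1; Σd² = 56
ρ = 1 − 6Σd² / [n(n²−1)] = 1 − 6×56 / (6×35) = 1 − 336/210 ≈ -0.6000

-0.6000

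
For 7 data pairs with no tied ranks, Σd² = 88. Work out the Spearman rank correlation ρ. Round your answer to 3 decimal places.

-0.571

ρ = 1 − 6Σd² / [n(n²−1)] = 1 − 6×88 / (7×48)
  = 1 − 528/336 = 1 − 1.5714 ≈ -0.571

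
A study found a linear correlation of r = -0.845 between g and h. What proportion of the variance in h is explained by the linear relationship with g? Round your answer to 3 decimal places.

0.714

r² = (-0.845)² = 0.714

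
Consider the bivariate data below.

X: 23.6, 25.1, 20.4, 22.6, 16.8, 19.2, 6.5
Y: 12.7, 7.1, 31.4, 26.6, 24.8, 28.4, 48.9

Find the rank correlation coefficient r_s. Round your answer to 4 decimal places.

-0.7500

Rank X: 6, 7, 4, 5, 2, 3, 1
Rank Y: 2, 1, 6, 4, 3, 5, 7
d = rank(X) − rank(Y): 4, 6, -2, 1, -1, -2, -6; Σd² = 98
ρ = 1 − 6Σd² / [n(n²−1)] = 1 − 6×98 / (7×48) = 1 − 588/336 ≈ -0.7500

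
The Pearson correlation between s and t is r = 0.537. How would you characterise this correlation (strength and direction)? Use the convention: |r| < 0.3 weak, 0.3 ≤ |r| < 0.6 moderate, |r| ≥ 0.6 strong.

r = 0.537 > 0 so the relationship is positive.
|r| = 0.537, which falls in the moderate range.

moderate positive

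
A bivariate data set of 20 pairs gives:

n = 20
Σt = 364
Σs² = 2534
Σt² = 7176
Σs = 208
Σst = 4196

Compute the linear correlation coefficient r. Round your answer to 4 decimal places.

0.9078

r = (nΣst − ΣsΣt) / √[(nΣs² − (Σs)²)(nΣt² − (Σt)²)]
Numerator: 20×4196 − 208×364 = 8208
Denominator: √[(50680 − 43264)(143520 − 132496)] = √[7416 × 11024] = 9041.7910
r = 8208 / 9041.7910 ≈ 0.9078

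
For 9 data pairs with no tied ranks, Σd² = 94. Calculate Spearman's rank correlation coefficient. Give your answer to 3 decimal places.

ρ = 1 − 6Σd² / [n(n²−1)] = 1 − 6×94 / (9×80)
  = 1 − 564/720 = 1 − 0.7833 ≈ 0.217

0.217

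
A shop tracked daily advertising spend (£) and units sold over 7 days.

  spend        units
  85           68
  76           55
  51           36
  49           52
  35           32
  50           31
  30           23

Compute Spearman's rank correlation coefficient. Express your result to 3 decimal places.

0.821

Rank spend: 7, 6, 5, 3, 2, 4, 1
Rank units: 7, 6, 4, 5, 3, 2, 1
d = rank(spend) − rank(units): 0, 0, 1, -2, -1, 2, 0; Σd² = 10
ρ = 1 − 6Σd² / [n(n²−1)] = 1 − 6×10 / (7×48) = 1 − 60/336 ≈ 0.821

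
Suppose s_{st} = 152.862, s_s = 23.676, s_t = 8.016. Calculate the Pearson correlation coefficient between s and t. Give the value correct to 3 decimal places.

r = Cov(s,t) / (s_s · s_t) = 152.862 / (23.676 × 8.016)
  = 152.862 / 189.7868 ≈ 0.805

0.805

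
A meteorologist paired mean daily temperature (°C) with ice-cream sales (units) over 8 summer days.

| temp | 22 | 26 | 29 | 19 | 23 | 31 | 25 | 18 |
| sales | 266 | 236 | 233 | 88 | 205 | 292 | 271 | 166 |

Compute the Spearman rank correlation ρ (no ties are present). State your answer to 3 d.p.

Rank temp: 3, 6, 7, 2, 4, 8, 5, 1
Rank sales: 6, 5, 4, 1, 3, 8, 7, 2
d = rank(temp) − rank(sales): -3, 1, 3, 1, 1, 0, -2, -1; Σd² = 26
ρ = 1 − 6Σd² / [n(n²−1)] = 1 − 6×26 / (8×63) = 1 − 156/504 ≈ 0.690

0.690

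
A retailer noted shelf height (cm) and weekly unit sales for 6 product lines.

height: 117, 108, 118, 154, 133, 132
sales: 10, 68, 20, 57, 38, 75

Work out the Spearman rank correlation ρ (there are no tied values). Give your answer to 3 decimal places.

Rank height: 2, 1, 3, 6, 5, 4
Rank sales: 1, 5, 2, 4, 3, 6
d = rank(height) − rank(sales): 1, -4, 1, 2, 2, -2; Σd² = 30
ρ = 1 − 6Σd² / [n(n²−1)] = 1 − 6×30 / (6×35) = 1 − 180/210 ≈ 0.143

0.143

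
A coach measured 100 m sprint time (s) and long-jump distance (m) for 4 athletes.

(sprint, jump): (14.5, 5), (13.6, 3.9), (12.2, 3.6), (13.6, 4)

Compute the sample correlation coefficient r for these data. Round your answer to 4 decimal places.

n = 4, Σx = 53.9, Σy = 16.5, Σx² = 729.01, Σy² = 69.17, Σxy = 223.86
nΣxy − ΣxΣy = 895.44 − 889.35 = 6.09
nΣx² − (Σx)² = 2916.04 − 2905.21 = 10.83; nΣy² − (Σy)² = 276.68 − 272.25 = 4.43
r = 6.09 / √(10.83 × 4.43) = 6.09 / 6.9265 ≈ 0.8792

0.8792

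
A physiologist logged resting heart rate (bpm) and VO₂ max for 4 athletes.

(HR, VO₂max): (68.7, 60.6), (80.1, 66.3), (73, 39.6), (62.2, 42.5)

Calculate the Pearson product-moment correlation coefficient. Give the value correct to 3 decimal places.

0.568

n = 4, Σx = 284, Σy = 209, Σx² = 20333.54, Σy² = 11442.46, Σxy = 15008.15
nΣxy − ΣxΣy = 60032.6 − 59356 = 676.6
nΣx² − (Σx)² = 81334.16 − 80656 = 678.16; nΣy² − (Σy)² = 45769.84 − 43681 = 2088.84
r = 676.6 / √(678.16 × 2088.84) = 676.6 / 1190.1965 ≈ 0.568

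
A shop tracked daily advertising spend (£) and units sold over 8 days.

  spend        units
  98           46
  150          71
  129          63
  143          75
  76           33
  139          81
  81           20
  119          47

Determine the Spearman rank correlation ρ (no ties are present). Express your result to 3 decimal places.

Rank spend: 3, 8, 5, 7, 1, 6, 2, 4
Rank units: 3, 6, 5, 7, 2, 8, 1, 4
d = rank(spend) − rank(units): 0, 2, 0, 0, -1, -2, 1, 0; Σd² = 10
ρ = 1 − 6Σd² / [n(n²−1)] = 1 − 6×10 / (8×63) = 1 − 60/504 ≈ 0.881

0.881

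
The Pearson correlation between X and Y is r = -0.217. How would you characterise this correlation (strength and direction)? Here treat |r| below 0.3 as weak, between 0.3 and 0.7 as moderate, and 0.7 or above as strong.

weak negative

r = -0.217 < 0 so the relationship is negative.
|r| = 0.217, which falls in the weak range.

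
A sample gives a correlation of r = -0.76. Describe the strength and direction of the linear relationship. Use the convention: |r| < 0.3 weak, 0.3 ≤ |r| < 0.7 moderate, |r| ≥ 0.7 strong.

r = -0.76 < 0 so the relationship is negative.
|r| = 0.76, which falls in the strong range.

strong negative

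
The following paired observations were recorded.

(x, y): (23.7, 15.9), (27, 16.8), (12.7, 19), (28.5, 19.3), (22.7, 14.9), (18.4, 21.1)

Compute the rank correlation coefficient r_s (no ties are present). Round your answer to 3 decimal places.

-0.086

Rank x: 4, 5, 1, 6, 3, 2
Rank y: 2, 3, 4, 5, 1, 6
d = rank(x) − rank(y): 2, 2, -3, 1, 2, -4; Σd² = 38
ρ = 1 − 6Σd² / [n(n²−1)] = 1 − 6×38 / (6×35) = 1 − 228/210 ≈ -0.086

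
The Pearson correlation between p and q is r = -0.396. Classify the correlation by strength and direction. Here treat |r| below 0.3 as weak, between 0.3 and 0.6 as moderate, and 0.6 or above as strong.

moderate negative

r = -0.396 < 0 so the relationship is negative.
|r| = 0.396, which falls in the moderate range.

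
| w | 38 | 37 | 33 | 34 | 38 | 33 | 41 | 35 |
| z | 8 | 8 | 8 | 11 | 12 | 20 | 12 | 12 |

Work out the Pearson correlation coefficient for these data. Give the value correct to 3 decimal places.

-0.270

n = 8, Σw = 289, Σz = 91, Σw² = 10497, Σz² = 1145, Σwz = 3266
nΣwz − ΣwΣz = 26128 − 26299 = -171
nΣw² − (Σw)² = 83976 − 83521 = 455; nΣz² − (Σz)² = 9160 − 8281 = 879
r = -171 / √(455 × 879) = -171 / 632.4120 ≈ -0.270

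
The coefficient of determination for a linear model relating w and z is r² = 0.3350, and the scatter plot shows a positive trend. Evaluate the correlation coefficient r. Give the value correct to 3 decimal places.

|r| = √0.3350 = 0.579
The association is positive, so r = 0.579.

0.579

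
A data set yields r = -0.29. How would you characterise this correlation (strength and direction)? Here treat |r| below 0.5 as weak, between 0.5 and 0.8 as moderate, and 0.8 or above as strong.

weak negative

r = -0.29 < 0 so the relationship is negative.
|r| = 0.29, which falls in the weak range.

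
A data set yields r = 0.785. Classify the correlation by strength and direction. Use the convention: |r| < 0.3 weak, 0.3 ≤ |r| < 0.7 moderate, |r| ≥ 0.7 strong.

r = 0.785 > 0 so the relationship is positive.
|r| = 0.785, which falls in the strong range.

strong positive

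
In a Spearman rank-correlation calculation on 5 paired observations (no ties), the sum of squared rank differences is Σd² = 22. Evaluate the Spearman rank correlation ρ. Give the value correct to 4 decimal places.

ρ = 1 − 6Σd² / [n(n²−1)] = 1 − 6×22 / (5×24)
  = 1 − 132/120 = 1 − 1.10000 ≈ -0.1000

-0.1000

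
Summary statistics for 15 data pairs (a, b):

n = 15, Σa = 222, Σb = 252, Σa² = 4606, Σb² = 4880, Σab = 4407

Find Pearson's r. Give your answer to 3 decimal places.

0.733

r = (nΣab − ΣaΣb) / √[(nΣa² − (Σa)²)(nΣb² − (Σb)²)]
Numerator: 15×4407 − 222×252 = 10161
Denominator: √[(69090 − 49284)(73200 − 63504)] = √[19806 × 9696] = 13857.8128
r = 10161 / 13857.8128 ≈ 0.733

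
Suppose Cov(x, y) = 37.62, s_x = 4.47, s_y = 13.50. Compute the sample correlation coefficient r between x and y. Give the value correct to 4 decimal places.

r = Cov(x,y) / (s_x · s_y) = 37.62 / (4.47 × 13.50)
  = 37.62 / 60.3450 ≈ 0.6234

0.6234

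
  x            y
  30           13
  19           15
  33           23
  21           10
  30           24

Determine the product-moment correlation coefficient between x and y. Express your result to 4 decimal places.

n = 5, Σx = 133, Σy = 85, Σx² = 3691, Σy² = 1599, Σxy = 2364
nΣxy − ΣxΣy = 11820 − 11305 = 515
nΣx² − (Σx)² = 18455 − 17689 = 766; nΣy² − (Σy)² = 7995 − 7225 = 770
r = 515 / √(766 × 770) = 515 / 767.9974 ≈ 0.6706

0.6706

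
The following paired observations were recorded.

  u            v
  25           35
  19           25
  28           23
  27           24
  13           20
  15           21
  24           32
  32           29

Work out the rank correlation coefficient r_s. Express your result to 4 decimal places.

0.4524

Rank u: 5, 3, 7, 6, 1, 2, 4, 8
Rank v: 8, 5, 3, 4, 1, 2, 7, 6
d = rank(u) − rank(v): -3, -2, 4, 2, 0, 0, -3, 2; Σd² = 46
ρ = 1 − 6Σd² / [n(n²−1)] = 1 − 6×46 / (8×63) = 1 − 276/504 ≈ 0.4524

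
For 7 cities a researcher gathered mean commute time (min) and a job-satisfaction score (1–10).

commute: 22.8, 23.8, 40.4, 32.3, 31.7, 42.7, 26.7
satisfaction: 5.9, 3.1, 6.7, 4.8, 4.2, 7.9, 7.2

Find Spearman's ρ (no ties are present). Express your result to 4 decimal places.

0.5000

Rank commute: 1, 2, 6, 5, 4, 7, 3
Rank satisfaction: 4, 1, 5, 3, 2, 7, 6
d = rank(commute) − rank(satisfaction): -3, 1, 1, 2, 2, 0, -3; Σd² = 28
ρ = 1 − 6Σd² / [n(n²−1)] = 1 − 6×28 / (7×48) = 1 − 168/336 ≈ 0.5000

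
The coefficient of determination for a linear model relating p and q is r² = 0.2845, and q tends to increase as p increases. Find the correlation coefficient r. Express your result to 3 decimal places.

|r| = √0.2845 = 0.533
The association is positive, so r = 0.533.

0.533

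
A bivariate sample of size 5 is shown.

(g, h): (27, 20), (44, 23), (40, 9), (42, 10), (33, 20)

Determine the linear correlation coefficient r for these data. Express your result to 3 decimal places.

n = 5, Σg = 186, Σh = 82, Σg² = 7118, Σh² = 1510, Σgh = 2992
nΣgh − ΣgΣh = 14960 − 15252 = -292
nΣg² − (Σg)² = 35590 − 34596 = 994; nΣh² − (Σh)² = 7550 − 6724 = 826
r = -292 / √(994 × 826) = -292 / 906.1148 ≈ -0.322

-0.322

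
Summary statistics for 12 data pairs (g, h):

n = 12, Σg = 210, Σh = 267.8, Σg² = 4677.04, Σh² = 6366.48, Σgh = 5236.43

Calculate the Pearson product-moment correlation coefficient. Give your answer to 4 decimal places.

0.8796

r = (nΣgh − ΣgΣh) / √[(nΣg² − (Σg)²)(nΣh² − (Σh)²)]
Numerator: 12×5236.43 − 210×267.8 = 6599.16
Denominator: √[(56124.48 − 44100)(76397.76 − 71716.84)] = √[12024.48 × 4680.92] = 7502.3749
r = 6599.16 / 7502.3749 ≈ 0.8796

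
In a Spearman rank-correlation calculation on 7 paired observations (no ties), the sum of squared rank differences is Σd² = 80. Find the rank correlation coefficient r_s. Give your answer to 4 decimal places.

ρ = 1 − 6Σd² / [n(n²−1)] = 1 − 6×80 / (7×48)
  = 1 − 480/336 = 1 − 1.42857 ≈ -0.4286

-0.4286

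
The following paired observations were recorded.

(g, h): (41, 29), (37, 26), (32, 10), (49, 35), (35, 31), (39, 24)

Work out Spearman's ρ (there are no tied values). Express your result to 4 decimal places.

Rank g: 5, 3, 1, 6, 2, 4
Rank h: 4, 3, 1, 6, 5, 2
d = rank(g) − rank(h): 1, 0, 0, 0, -3, 2; Σd² = 14
ρ = 1 − 6Σd² / [n(n²−1)] = 1 − 6×14 / (6×35) = 1 − 84/210 ≈ 0.6000

0.6000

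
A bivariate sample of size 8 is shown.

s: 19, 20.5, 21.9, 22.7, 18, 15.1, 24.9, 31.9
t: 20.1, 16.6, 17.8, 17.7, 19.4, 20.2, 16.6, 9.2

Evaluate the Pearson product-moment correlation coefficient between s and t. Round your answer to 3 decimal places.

-0.936

n = 8, Σs = 174, Σt = 137.6, Σs² = 3965.78, Σt² = 2454.3, Σst = 2874.85
nΣst − ΣsΣt = 22998.8 − 23942.4 = -943.6
nΣs² − (Σs)² = 31726.24 − 30276 = 1450.24; nΣt² − (Σt)² = 19634.4 − 18933.76 = 700.64
r = -943.6 / √(1450.24 × 700.64) = -943.6 / 1008.0159 ≈ -0.936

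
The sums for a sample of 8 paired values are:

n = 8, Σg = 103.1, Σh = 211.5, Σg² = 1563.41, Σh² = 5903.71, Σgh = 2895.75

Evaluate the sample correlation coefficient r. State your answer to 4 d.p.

0.6282

r = (nΣgh − ΣgΣh) / √[(nΣg² − (Σg)²)(nΣh² − (Σh)²)]
Numerator: 8×2895.75 − 103.1×211.5 = 1360.35
Denominator: √[(12507.28 − 10629.61)(47229.68 − 44732.25)] = √[1877.67 × 2497.43] = 2165.4906
r = 1360.35 / 2165.4906 ≈ 0.6282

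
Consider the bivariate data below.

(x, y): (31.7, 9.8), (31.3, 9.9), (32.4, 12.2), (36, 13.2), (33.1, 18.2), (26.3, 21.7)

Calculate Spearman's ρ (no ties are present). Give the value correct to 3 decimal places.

Rank x: 3, 2, 4, 6, 5, 1
Rank y: 1, 2, 3, 4, 5, 6
d = rank(x) − rank(y): 2, 0, 1, 2, 0, -5; Σd² = 34
ρ = 1 − 6Σd² / [n(n²−1)] = 1 − 6×34 / (6×35) = 1 − 204/210 ≈ 0.029

0.029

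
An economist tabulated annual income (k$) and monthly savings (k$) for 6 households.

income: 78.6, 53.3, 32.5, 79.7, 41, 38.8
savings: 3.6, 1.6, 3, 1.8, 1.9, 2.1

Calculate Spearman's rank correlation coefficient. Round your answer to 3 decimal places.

Rank income: 5, 4, 1, 6, 3, 2
Rank savings: 6, 1, 5, 2, 3, 4
d = rank(income) − rank(savings): -1, 3, -4, 4, 0, -2; Σd² = 46
ρ = 1 − 6Σd² / [n(n²−1)] = 1 − 6×46 / (6×35) = 1 − 276/210 ≈ -0.314

-0.314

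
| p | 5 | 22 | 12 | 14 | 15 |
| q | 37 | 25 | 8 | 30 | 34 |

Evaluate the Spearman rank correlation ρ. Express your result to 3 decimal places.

-0.300

Rank p: 1, 5, 2, 3, 4
Rank q: 5, 2, 1, 3, 4
d = rank(p) − rank(q): -4, 3, 1, 0, 0; Σd² = 26
ρ = 1 − 6Σd² / [n(n²−1)] = 1 − 6×26 / (5×24) = 1 − 156/120 ≈ -0.300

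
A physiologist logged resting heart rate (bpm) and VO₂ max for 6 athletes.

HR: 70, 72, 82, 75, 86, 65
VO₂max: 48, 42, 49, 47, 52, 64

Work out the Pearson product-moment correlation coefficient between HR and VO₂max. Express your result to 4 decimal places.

n = 6, Σx = 450, Σy = 302, Σx² = 34054, Σy² = 15478, Σxy = 22559
nΣxy − ΣxΣy = 135354 − 135900 = -546
nΣx² − (Σx)² = 204324 − 202500 = 1824; nΣy² − (Σy)² = 92868 − 91204 = 1664
r = -546 / √(1824 × 1664) = -546 / 1742.1642 ≈ -0.3134

-0.3134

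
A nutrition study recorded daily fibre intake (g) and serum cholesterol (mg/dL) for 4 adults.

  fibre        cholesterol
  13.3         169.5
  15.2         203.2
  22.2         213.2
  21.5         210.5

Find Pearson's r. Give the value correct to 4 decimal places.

n = 4, Σx = 72.2, Σy = 796.4, Σx² = 1363.02, Σy² = 159784.98, Σxy = 14601.78
nΣxy − ΣxΣy = 58407.12 − 57500.08 = 907.04
nΣx² − (Σx)² = 5452.08 − 5212.84 = 239.24; nΣy² − (Σy)² = 639139.92 − 634252.96 = 4886.96
r = 907.04 / √(239.24 × 4886.96) = 907.04 / 1081.2753 ≈ 0.8389

0.8389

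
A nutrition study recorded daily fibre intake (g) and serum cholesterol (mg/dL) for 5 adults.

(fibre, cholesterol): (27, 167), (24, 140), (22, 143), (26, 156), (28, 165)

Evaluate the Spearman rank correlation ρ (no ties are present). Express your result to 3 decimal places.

Rank fibre: 4, 2, 1, 3, 5
Rank cholesterol: 5, 1, 2, 3, 4
d = rank(fibre) − rank(cholesterol): -1, 1, -1, 0, 1; Σd² = 4
ρ = 1 − 6Σd² / [n(n²−1)] = 1 − 6×4 / (5×24) = 1 − 24/120 ≈ 0.800

0.800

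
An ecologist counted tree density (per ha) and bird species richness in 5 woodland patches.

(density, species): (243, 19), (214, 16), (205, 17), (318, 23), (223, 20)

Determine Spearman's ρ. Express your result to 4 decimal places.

0.8000

Rank density: 4, 2, 1, 5, 3
Rank species: 3, 1, 2, 5, 4
d = rank(density) − rank(species): 1, 1, -1, 0, -1; Σd² = 4
ρ = 1 − 6Σd² / [n(n²−1)] = 1 − 6×4 / (5×24) = 1 − 24/120 ≈ 0.8000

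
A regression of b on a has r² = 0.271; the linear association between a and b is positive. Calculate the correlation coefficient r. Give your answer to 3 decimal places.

|r| = √0.271 = 0.521
The association is positive, so r = 0.521.

0.521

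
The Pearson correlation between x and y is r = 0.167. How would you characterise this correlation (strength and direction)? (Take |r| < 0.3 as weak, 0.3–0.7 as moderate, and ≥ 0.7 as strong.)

weak positive

r = 0.167 > 0 so the relationship is positive.
|r| = 0.167, which falls in the weak range.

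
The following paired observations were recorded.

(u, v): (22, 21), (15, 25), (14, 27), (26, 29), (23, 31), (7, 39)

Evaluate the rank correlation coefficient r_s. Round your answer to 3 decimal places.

-0.143

Rank u: 4, 3, 2, 6, 5, 1
Rank v: 1, 2, 3, 4, 5, 6
d = rank(u) − rank(v): 3, 1, -1, 2, 0, -5; Σd² = 40
ρ = 1 − 6Σd² / [n(n²−1)] = 1 − 6×40 / (6×35) = 1 − 240/210 ≈ -0.143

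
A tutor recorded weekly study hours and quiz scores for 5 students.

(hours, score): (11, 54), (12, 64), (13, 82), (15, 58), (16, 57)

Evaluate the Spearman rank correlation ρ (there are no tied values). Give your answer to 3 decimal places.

0.100

Rank hours: 1, 2, 3, 4, 5
Rank score: 1, 4, 5, 3, 2
d = rank(hours) − rank(score): 0, -2, -2, 1, 3; Σd² = 18
ρ = 1 − 6Σd² / [n(n²−1)] = 1 − 6×18 / (5×24) = 1 − 108/120 ≈ 0.100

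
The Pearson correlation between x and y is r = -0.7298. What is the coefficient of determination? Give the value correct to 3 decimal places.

r² = (-0.7298)² = 0.533

0.533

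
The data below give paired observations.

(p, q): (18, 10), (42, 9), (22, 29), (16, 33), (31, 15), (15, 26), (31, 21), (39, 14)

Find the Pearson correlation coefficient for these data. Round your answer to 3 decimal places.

n = 8, Σp = 214, Σq = 157, Σp² = 6496, Σq² = 3649, Σpq = 3776
nΣpq − ΣpΣq = 30208 − 33598 = -3390
nΣp² − (Σp)² = 51968 − 45796 = 6172; nΣq² − (Σq)² = 29192 − 24649 = 4543
r = -3390 / √(6172 × 4543) = -3390 / 5295.2239 ≈ -0.640

-0.640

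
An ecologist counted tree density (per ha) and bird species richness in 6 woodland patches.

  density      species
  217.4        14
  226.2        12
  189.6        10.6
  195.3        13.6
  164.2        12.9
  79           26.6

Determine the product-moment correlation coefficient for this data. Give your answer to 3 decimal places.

n = 6, Σx = 1071.7, Σy = 89.7, Σx² = 205722.09, Σy² = 1511.29, Σxy = 14643.42
nΣxy − ΣxΣy = 87860.52 − 96131.49 = -8270.97
nΣx² − (Σx)² = 1234332.54 − 1148540.89 = 85791.65; nΣy² − (Σy)² = 9067.74 − 8046.09 = 1021.65
r = -8270.97 / √(85791.65 × 1021.65) = -8270.97 / 9362.1066 ≈ -0.883

-0.883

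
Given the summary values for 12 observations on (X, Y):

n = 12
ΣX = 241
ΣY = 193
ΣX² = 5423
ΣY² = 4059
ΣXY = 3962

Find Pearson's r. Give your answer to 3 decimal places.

0.115

r = (nΣXY − ΣXΣY) / √[(nΣX² − (ΣX)²)(nΣY² − (ΣY)²)]
Numerator: 12×3962 − 241×193 = 1031
Denominator: √[(65076 − 58081)(48708 − 37249)] = √[6995 × 11459] = 8952.9719
r = 1031 / 8952.9719 ≈ 0.115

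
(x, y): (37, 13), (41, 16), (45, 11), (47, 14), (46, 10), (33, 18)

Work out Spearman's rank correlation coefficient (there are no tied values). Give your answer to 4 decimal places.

Rank x: 2, 3, 4, 6, 5, 1
Rank y: 3, 5, 2, 4, 1, 6
d = rank(x) − rank(y): -1, -2, 2, 2, 4, -5; Σd² = 54
ρ = 1 − 6Σd² / [n(n²−1)] = 1 − 6×54 / (6×35) = 1 − 324/210 ≈ -0.5429

-0.5429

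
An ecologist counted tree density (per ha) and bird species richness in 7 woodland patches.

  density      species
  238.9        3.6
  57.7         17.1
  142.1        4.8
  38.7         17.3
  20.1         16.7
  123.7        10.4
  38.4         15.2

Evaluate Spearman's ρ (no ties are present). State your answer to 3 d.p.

Rank density: 7, 4, 6, 3, 1, 5, 2
Rank species: 1, 6, 2, 7, 5, 3, 4
d = rank(density) − rank(species): 6, -2, 4, -4, -4, 2, -2; Σd² = 96
ρ = 1 − 6Σd² / [n(n²−1)] = 1 − 6×96 / (7×48) = 1 − 576/336 ≈ -0.714

-0.714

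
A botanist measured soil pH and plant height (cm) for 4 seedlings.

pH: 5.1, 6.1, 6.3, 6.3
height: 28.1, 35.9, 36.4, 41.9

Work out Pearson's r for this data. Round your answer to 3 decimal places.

0.910

n = 4, Σx = 23.8, Σy = 142.3, Σx² = 142.6, Σy² = 5158.99, Σxy = 855.59
nΣxy − ΣxΣy = 3422.36 − 3386.74 = 35.62
nΣx² − (Σx)² = 570.4 − 566.44 = 3.96; nΣy² − (Σy)² = 20635.96 − 20249.29 = 386.67
r = 35.62 / √(3.96 × 386.67) = 35.62 / 39.1307 ≈ 0.910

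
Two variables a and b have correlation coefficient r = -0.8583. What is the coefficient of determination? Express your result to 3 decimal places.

r² = (-0.8583)² = 0.737

0.737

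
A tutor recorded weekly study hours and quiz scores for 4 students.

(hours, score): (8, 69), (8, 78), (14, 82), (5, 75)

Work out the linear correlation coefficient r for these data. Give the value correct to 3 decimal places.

n = 4, Σx = 35, Σy = 304, Σx² = 349, Σy² = 23194, Σxy = 2699
nΣxy − ΣxΣy = 10796 − 10640 = 156
nΣx² − (Σx)² = 1396 − 1225 = 171; nΣy² − (Σy)² = 92776 − 92416 = 360
r = 156 / √(171 × 360) = 156 / 248.1129 ≈ 0.629

0.629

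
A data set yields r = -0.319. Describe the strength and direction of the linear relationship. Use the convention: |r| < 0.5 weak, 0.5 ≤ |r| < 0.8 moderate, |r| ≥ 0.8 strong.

weak negative

r = -0.319 < 0 so the relationship is negative.
|r| = 0.319, which falls in the weak range.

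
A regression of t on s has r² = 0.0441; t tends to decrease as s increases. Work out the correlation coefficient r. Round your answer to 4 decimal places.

|r| = √0.0441 = 0.2100
The association is negative, so r = −0.2100.

-0.2100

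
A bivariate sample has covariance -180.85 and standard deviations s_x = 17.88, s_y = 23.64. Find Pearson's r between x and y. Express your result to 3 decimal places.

-0.428

r = Cov(x,y) / (s_x · s_y) = -180.85 / (17.88 × 23.64)
  = -180.85 / 422.6832 ≈ -0.428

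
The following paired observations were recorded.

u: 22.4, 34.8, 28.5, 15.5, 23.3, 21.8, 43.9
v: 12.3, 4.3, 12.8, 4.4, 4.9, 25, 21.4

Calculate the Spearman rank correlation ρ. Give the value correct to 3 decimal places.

0.036

Rank u: 3, 6, 5, 1, 4, 2, 7
Rank v: 4, 1, 5, 2, 3, 7, 6
d = rank(u) − rank(v): -1, 5, 0, -1, 1, -5, 1; Σd² = 54
ρ = 1 − 6Σd² / [n(n²−1)] = 1 − 6×54 / (7×48) = 1 − 324/336 ≈ 0.036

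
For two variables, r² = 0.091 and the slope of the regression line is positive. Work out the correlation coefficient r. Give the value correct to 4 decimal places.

|r| = √0.091 = 0.3017
The association is positive, so r = 0.3017.

0.3017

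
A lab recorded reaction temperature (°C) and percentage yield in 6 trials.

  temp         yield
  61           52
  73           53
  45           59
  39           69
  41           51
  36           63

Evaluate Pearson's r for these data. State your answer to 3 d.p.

-0.601

n = 6, Σx = 295, Σy = 347, Σx² = 15573, Σy² = 20325, Σxy = 16746
nΣxy − ΣxΣy = 100476 − 102365 = -1889
nΣx² − (Σx)² = 93438 − 87025 = 6413; nΣy² − (Σy)² = 121950 − 120409 = 1541
r = -1889 / √(6413 × 1541) = -1889 / 3143.6337 ≈ -0.601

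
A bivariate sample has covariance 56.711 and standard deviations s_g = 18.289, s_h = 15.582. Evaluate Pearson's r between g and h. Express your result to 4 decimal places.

r = Cov(g,h) / (s_g · s_h) = 56.711 / (18.289 × 15.582)
  = 56.711 / 284.9792 ≈ 0.1990

0.1990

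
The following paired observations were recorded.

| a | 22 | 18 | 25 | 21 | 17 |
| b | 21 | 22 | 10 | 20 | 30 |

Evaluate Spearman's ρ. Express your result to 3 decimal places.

-0.900

Rank a: 4, 2, 5, 3, 1
Rank b: 3, 4, 1, 2, 5
d = rank(a) − rank(b): 1, -2, 4, 1, -4; Σd² = 38
ρ = 1 − 6Σd² / [n(n²−1)] = 1 − 6×38 / (5×24) = 1 − 228/120 ≈ -0.900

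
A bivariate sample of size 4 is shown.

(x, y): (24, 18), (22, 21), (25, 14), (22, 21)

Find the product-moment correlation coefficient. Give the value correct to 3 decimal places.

-0.972

n = 4, Σx = 93, Σy = 74, Σx² = 2169, Σy² = 1402, Σxy = 1706
nΣxy − ΣxΣy = 6824 − 6882 = -58
nΣx² − (Σx)² = 8676 − 8649 = 27; nΣy² − (Σy)² = 5608 − 5476 = 132
r = -58 / √(27 × 132) = -58 / 59.6992 ≈ -0.972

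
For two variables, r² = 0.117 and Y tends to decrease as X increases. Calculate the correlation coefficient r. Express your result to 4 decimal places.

-0.3421

|r| = √0.117 = 0.3421
The association is negative, so r = −0.3421.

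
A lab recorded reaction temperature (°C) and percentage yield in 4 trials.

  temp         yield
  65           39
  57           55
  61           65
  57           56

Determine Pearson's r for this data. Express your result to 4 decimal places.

n = 4, Σx = 240, Σy = 215, Σx² = 14444, Σy² = 11907, Σxy = 12827
nΣxy − ΣxΣy = 51308 − 51600 = -292
nΣx² − (Σx)² = 57776 − 57600 = 176; nΣy² − (Σy)² = 47628 − 46225 = 1403
r = -292 / √(176 × 1403) = -292 / 496.9185 ≈ -0.5876

-0.5876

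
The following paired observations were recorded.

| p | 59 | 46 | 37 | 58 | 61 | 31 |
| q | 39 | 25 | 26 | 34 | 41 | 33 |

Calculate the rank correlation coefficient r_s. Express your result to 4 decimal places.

0.7714

Rank p: 5, 3, 2, 4, 6, 1
Rank q: 5, 1, 2, 4, 6, 3
d = rank(p) − rank(q): 0, 2, 0, 0, 0, -2; Σd² = 8
ρ = 1 − 6Σd² / [n(n²−1)] = 1 − 6×8 / (6×35) = 1 − 48/210 ≈ 0.7714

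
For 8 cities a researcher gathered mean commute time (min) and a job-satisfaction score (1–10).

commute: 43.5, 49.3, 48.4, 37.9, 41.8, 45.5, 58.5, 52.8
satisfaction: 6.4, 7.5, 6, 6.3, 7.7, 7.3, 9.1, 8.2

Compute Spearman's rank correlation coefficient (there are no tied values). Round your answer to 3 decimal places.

Rank commute: 3, 6, 5, 1, 2, 4, 8, 7
Rank satisfaction: 3, 5, 1, 2, 6, 4, 8, 7
d = rank(commute) − rank(satisfaction): 0, 1, 4, -1, -4, 0, 0, 0; Σd² = 34
ρ = 1 − 6Σd² / [n(n²−1)] = 1 − 6×34 / (8×63) = 1 − 204/504 ≈ 0.595

0.595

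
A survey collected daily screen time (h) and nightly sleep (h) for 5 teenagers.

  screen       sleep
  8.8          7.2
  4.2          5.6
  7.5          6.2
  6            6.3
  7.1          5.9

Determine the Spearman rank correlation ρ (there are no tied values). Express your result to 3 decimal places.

0.700

Rank screen: 5, 1, 4, 2, 3
Rank sleep: 5, 1, 3, 4, 2
d = rank(screen) − rank(sleep): 0, 0, 1, -2, 1; Σd² = 6
ρ = 1 − 6Σd² / [n(n²−1)] = 1 − 6×6 / (5×24) = 1 − 36/120 ≈ 0.700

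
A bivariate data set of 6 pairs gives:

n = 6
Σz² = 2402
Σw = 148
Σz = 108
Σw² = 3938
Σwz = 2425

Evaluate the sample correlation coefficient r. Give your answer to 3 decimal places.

-0.659

r = (nΣwz − ΣwΣz) / √[(nΣw² − (Σw)²)(nΣz² − (Σz)²)]
Numerator: 6×2425 − 148×108 = -1434
Denominator: √[(23628 − 21904)(14412 − 11664)] = √[1724 × 2748] = 2176.5918
r = -1434 / 2176.5918 ≈ -0.659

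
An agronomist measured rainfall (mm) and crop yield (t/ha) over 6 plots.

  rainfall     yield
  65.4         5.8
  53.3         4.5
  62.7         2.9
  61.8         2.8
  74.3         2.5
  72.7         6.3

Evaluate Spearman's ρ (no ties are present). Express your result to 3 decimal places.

-0.029

Rank rainfall: 4, 1, 3, 2, 6, 5
Rank yield: 5, 4, 3, 2, 1, 6
d = rank(rainfall) − rank(yield): -1, -3, 0, 0, 5, -1; Σd² = 36
ρ = 1 − 6Σd² / [n(n²−1)] = 1 − 6×36 / (6×35) = 1 − 216/210 ≈ -0.029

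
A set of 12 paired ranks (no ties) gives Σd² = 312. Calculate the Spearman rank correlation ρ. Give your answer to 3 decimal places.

ρ = 1 − 6Σd² / [n(n²−1)] = 1 − 6×312 / (12×143)
  = 1 − 1872/1716 = 1 − 1.0909 ≈ -0.091

-0.091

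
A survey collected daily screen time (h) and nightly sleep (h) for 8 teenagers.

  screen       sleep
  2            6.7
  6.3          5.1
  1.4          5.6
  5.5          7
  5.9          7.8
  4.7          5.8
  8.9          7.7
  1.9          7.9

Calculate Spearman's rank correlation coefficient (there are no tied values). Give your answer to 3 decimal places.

0.048

Rank screen: 3, 7, 1, 5, 6, 4, 8, 2
Rank sleep: 4, 1, 2, 5, 7, 3, 6, 8
d = rank(screen) − rank(sleep): -1, 6, -1, 0, -1, 1, 2, -6; Σd² = 80
ρ = 1 − 6Σd² / [n(n²−1)] = 1 − 6×80 / (8×63) = 1 − 480/504 ≈ 0.048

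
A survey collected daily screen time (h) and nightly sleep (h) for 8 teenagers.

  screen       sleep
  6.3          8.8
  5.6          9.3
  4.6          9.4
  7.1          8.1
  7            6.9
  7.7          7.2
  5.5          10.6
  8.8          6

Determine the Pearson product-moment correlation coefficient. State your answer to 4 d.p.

-0.8900

n = 8, Σx = 52.6, Σy = 66.3, Σx² = 358.6, Σy² = 565.71, Σxy = 423.11
nΣxy − ΣxΣy = 3384.88 − 3487.38 = -102.5
nΣx² − (Σx)² = 2868.8 − 2766.76 = 102.04; nΣy² − (Σy)² = 4525.68 − 4395.69 = 129.99
r = -102.5 / √(102.04 × 129.99) = -102.5 / 115.1702 ≈ -0.8900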